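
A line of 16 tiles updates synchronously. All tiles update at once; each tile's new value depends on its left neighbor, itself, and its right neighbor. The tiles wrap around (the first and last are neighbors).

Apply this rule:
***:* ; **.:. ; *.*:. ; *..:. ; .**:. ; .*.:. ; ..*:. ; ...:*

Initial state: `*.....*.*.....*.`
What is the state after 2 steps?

..***.....***...
*..*..***..*..**

*..*..***..*..**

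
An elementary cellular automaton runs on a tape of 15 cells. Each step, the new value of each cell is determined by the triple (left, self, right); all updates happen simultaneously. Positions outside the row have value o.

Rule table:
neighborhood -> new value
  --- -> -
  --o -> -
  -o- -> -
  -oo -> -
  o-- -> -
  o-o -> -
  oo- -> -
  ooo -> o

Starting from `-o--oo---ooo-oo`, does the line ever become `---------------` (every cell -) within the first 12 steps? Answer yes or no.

step 1: ----------o---o
step 2: ---------------
all cells are - at step 2

yes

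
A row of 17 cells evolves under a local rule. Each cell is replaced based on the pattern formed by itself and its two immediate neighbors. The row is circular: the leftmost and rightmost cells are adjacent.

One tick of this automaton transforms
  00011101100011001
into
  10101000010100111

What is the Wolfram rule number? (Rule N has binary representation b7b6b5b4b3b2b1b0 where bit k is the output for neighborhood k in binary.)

150

position 4: 111 → 1  (bit 7 = 1)
position 5: 110 → 0  (bit 6 = 0)
position 6: 101 → 0  (bit 5 = 0)
position 0: 100 → 1  (bit 4 = 1)
position 3: 011 → 0  (bit 3 = 0)
position 16: 010 → 1  (bit 2 = 1)
position 2: 001 → 1  (bit 1 = 1)
position 1: 000 → 0  (bit 0 = 0)
bits b7..b0 = 10010110 = 150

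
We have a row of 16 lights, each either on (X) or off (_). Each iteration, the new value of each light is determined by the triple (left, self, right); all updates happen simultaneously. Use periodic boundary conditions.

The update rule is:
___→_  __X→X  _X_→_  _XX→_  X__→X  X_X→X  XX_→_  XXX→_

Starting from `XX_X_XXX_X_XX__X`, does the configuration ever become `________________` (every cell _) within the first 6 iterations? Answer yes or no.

__X_X___X_X__XX_
_X_X_X_X_X_XX__X
X_X_X_X_X_X__XX_
_X_X_X_X_X_XX__X  (repeats iteration 2; period 2)
iteration 6: _X_X_X_X_X_XX__X
iteration 6 is _X_X_X_X_X_XX__X, still not uniform _

no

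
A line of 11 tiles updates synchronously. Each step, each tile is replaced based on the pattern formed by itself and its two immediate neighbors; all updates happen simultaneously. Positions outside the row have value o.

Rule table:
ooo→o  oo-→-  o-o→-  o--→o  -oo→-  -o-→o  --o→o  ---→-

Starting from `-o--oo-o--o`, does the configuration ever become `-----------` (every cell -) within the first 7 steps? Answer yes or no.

no

-ooo---ooo-
--o-o-o-o--
ooo-o-o-ooo
oo--o-o--oo
o-ooo-ooo-o
---o---o---
o-ooo-ooo-o
step 7 is o-ooo-ooo-o, still not uniform -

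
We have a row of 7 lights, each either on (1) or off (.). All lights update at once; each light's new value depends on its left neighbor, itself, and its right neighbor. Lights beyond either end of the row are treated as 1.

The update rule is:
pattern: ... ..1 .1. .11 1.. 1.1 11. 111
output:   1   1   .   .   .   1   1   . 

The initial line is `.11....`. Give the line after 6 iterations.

.11..1.

1.1.111
11.1...
.11..11
1.1.1..
11.1..1
.11..1.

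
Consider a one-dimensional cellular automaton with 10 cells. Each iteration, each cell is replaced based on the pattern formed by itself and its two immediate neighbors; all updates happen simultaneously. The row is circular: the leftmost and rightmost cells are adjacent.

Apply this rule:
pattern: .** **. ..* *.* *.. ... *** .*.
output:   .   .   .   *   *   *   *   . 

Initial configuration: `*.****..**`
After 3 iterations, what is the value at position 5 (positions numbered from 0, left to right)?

.*.**.*..*
*.*..*.*..
.*.*..*.*.
position 5 holds .

.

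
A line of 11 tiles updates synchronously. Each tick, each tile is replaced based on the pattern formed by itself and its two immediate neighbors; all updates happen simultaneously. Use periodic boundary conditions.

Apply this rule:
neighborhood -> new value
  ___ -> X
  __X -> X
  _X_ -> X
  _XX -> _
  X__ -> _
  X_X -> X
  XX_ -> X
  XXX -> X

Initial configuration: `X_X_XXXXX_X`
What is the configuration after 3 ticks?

X_XXXX_XXXX

XXXX_XXXXX_
_XXXX_XXXXX
X_XXXX_XXXX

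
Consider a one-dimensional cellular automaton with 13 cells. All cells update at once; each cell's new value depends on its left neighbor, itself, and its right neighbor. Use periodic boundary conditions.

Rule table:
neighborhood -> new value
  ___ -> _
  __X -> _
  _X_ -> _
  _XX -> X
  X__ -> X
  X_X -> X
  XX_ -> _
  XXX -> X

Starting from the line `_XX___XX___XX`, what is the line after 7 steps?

step 1: XX_X__X_X__X_
step 2: X_X_X__X_X__X
step 3: _X_X_X__X_X_X
step 4: X_X_X_X__X_X_
step 5: _X_X_X_X__X_X
step 6: X_X_X_X_X__X_
step 7: _X_X_X_X_X__X

_X_X_X_X_X__X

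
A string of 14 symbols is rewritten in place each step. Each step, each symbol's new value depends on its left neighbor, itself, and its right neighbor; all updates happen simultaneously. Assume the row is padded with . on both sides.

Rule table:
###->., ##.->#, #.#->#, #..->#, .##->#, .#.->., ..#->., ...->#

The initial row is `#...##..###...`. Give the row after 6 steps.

.##.###.#.####
.####.##.##..#
.#..########..
..#.#......###
#..#.#####.#.#
.#..##...##.#.

.#..##...##.#.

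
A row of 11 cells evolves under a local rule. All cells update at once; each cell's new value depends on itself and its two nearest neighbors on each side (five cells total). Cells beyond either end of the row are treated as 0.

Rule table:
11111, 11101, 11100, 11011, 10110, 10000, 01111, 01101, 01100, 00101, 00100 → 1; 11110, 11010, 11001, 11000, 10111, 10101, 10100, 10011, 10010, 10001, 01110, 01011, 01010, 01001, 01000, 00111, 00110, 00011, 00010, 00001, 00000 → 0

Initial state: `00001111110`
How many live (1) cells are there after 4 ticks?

1

00000111010
00000001000
00000001010
00000001000
count of 1: 1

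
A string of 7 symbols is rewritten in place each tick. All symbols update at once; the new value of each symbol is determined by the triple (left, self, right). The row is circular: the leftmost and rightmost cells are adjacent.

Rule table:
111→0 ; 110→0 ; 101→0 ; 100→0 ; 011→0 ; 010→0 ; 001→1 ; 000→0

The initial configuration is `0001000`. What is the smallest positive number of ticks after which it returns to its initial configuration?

0010000
0100000
1000000
0000001
0000010
0000100
0001000

7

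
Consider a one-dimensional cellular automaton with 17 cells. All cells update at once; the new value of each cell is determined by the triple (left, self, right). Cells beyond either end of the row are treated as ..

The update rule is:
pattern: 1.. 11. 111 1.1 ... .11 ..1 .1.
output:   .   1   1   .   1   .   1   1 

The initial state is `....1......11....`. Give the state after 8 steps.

1.1.1.1.1.1.1.1.1

11111.11111.1.111
.1111..1111.1..11
1.111.1.111.1.1.1
1..11.1..11.1.1.1
1.1.1.1.1.1.1.1.1
1.1.1.1.1.1.1.1.1  (fixed point — unchanged through step 8)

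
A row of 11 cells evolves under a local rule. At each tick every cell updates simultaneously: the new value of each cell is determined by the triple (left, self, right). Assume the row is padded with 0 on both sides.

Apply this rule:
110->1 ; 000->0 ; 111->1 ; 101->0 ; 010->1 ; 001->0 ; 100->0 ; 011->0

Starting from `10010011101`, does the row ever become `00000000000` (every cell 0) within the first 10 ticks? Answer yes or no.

10010001101
10010000101
10010000101  (fixed point — unchanged through tick 10)
tick 10 is 10010000101, still not uniform 0

no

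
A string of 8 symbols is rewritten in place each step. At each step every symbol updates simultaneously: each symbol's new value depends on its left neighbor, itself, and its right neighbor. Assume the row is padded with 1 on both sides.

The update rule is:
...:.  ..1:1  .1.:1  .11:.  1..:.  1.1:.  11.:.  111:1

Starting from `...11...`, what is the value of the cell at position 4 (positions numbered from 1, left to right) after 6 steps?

.

step 1: ..1....1
step 2: .11...1.
step 3: .....11.
step 4: ....1...
step 5: ...11..1
step 6: ..1...1.
position 4 holds .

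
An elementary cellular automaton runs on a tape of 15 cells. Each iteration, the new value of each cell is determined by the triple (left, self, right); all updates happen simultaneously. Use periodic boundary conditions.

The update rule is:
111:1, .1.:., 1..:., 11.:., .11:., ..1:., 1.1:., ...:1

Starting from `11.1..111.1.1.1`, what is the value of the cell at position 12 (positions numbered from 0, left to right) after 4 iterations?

.

1......1.......
..1111...11111.
1..11..1..111..
...........1...
position 12 holds .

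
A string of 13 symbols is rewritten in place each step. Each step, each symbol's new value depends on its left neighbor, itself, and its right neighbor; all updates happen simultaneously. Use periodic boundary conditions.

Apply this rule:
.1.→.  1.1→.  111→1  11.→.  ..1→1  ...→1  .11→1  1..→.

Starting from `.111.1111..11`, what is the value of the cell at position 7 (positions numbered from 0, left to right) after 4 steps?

1

step 1: .11..111..11.
step 2: 11..111..11..
step 3: 1..111..11..1
step 4: ..111..11..11
position 7 holds 1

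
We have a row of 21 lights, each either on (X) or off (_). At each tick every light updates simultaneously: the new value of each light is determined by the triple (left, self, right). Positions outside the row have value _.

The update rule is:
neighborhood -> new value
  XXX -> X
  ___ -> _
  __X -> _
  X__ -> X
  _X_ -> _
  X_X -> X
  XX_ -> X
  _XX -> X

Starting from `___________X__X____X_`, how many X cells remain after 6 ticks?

2

____________X__X____X
_____________X__X____
______________X__X___
_______________X__X__
________________X__X_
_________________X__X
count of X: 2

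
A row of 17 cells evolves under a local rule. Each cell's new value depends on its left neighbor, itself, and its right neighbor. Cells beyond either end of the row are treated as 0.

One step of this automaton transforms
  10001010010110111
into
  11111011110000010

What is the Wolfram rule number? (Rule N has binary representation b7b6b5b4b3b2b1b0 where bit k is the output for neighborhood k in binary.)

151

position 15: 111 → 1  (bit 7 = 1)
position 12: 110 → 0  (bit 6 = 0)
position 5: 101 → 0  (bit 5 = 0)
position 1: 100 → 1  (bit 4 = 1)
position 11: 011 → 0  (bit 3 = 0)
position 0: 010 → 1  (bit 2 = 1)
position 3: 001 → 1  (bit 1 = 1)
position 2: 000 → 1  (bit 0 = 1)
bits b7..b0 = 10010111 = 151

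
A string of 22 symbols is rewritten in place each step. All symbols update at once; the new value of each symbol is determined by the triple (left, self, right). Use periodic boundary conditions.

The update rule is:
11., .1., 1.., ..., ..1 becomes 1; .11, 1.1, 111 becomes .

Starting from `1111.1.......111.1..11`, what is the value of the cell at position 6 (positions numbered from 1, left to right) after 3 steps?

...1.11111111..1.111..
1111........1111...111
...111111111...1111...
position 6 holds 1

1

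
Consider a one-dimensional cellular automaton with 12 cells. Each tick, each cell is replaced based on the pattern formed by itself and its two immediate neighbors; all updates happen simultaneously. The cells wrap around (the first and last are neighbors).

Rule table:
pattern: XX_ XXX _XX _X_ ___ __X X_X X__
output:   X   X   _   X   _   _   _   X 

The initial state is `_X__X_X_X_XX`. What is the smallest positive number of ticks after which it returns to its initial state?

_XX_X_X_X__X
__X_X_X_XX_X
X_X_X_X__X_X
X_X_X_XX_X__
X_X_X__X_XX_
X_X_XX_X__X_
X_X__X_XX_X_
X_XX_X__X_X_
X__X_XX_X_X_
XX_X__X_X_X_
_X_XX_X_X_X_
_X__X_X_X_XX

12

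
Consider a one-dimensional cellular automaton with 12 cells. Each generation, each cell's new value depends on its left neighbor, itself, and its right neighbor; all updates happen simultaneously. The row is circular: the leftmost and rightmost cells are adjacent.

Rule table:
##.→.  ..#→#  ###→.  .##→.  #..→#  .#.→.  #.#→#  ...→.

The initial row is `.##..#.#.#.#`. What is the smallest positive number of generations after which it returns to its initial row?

2

#..##.#.#.#.
.##..#.#.#.#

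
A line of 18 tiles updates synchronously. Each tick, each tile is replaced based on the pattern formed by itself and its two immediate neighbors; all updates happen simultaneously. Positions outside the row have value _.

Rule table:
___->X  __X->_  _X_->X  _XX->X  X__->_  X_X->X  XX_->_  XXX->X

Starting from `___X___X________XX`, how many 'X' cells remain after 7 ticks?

XX_X_X_X_XXXXXX_X_
X_XXXXXXXXXXXX_XX_
XXXXXXXXXXXXX_XX__
XXXXXXXXXXXX_XX__X
XXXXXXXXXXX_XX___X
XXXXXXXXXX_XX__X_X
XXXXXXXXX_XX___XXX
count of X: 14

14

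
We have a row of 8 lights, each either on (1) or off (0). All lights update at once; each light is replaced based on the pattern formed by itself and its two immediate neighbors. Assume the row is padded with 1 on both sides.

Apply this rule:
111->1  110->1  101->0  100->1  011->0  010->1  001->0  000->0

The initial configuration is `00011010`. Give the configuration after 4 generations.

10001010
11001010
11101010
11101010

11101010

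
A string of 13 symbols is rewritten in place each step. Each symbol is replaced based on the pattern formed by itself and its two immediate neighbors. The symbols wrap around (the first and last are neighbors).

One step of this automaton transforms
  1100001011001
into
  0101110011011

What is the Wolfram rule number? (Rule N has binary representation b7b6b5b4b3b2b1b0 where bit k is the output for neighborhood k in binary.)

75

position 0: 111 → 0  (bit 7 = 0)
position 1: 110 → 1  (bit 6 = 1)
position 7: 101 → 0  (bit 5 = 0)
position 2: 100 → 0  (bit 4 = 0)
position 8: 011 → 1  (bit 3 = 1)
position 6: 010 → 0  (bit 2 = 0)
position 5: 001 → 1  (bit 1 = 1)
position 3: 000 → 1  (bit 0 = 1)
bits b7..b0 = 01001011 = 75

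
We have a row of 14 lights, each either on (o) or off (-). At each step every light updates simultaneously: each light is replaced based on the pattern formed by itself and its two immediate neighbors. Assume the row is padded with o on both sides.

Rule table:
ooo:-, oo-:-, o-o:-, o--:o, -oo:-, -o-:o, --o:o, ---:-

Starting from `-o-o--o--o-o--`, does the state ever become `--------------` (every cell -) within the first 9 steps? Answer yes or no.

-o-ooooooo-ooo
-o------------
-oo----------o
---o--------o-
o-ooo------oo-
-----o----o---
o---ooo--ooo-o
-o-o---oo-----
-o-oo-o--o---o
step 9 is -o-oo-o--o---o, still not uniform -

no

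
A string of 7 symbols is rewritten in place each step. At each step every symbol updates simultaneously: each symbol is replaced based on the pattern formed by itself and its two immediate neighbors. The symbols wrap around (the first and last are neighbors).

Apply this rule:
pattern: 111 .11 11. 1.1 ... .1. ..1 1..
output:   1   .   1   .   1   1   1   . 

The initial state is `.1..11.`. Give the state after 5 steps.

11.1.1.
.1.1.1.
11.1.1.  (repeats step 1; period 2)
step 5: 11.1.1.

11.1.1.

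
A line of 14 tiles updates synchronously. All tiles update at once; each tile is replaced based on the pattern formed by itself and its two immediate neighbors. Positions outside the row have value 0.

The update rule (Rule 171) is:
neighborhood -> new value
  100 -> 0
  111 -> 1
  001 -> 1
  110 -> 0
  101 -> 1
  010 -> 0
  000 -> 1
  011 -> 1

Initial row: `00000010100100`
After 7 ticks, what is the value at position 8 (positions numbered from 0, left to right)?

0

11111101001001
11111010010010
11110100100100
11101001001001
11010010010010
10100100100100
01001001001001
position 8 holds 0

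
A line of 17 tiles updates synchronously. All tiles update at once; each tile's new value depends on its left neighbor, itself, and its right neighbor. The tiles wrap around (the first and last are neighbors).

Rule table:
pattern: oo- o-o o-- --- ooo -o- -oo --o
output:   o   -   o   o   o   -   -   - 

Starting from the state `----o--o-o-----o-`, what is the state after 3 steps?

-oooo--ooo--oooo-

ooo--o----oooo--o
oooo--ooo--oooo--
-oooo--ooo--oooo-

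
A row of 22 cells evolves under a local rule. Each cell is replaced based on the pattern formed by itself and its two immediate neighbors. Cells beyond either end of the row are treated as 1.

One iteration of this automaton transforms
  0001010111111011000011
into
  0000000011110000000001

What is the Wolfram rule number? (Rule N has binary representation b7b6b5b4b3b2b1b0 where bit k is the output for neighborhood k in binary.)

position 8: 111 → 1  (bit 7 = 1)
position 12: 110 → 0  (bit 6 = 0)
position 4: 101 → 0  (bit 5 = 0)
position 0: 100 → 0  (bit 4 = 0)
position 7: 011 → 0  (bit 3 = 0)
position 3: 010 → 0  (bit 2 = 0)
position 2: 001 → 0  (bit 1 = 0)
position 1: 000 → 0  (bit 0 = 0)
bits b7..b0 = 10000000 = 128

128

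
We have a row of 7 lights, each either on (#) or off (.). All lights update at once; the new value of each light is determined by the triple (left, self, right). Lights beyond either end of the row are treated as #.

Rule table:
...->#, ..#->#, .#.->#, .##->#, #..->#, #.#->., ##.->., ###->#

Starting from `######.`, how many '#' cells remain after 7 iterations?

6

#####..
####.##
###..##
##.####
#..####
.######
.######
count of #: 6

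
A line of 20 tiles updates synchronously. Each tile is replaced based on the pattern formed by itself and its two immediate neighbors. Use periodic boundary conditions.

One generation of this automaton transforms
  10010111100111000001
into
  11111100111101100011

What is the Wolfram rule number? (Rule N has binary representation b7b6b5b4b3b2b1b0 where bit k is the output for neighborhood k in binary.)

126

position 6: 111 → 0  (bit 7 = 0)
position 0: 110 → 1  (bit 6 = 1)
position 4: 101 → 1  (bit 5 = 1)
position 1: 100 → 1  (bit 4 = 1)
position 5: 011 → 1  (bit 3 = 1)
position 3: 010 → 1  (bit 2 = 1)
position 2: 001 → 1  (bit 1 = 1)
position 15: 000 → 0  (bit 0 = 0)
bits b7..b0 = 01111110 = 126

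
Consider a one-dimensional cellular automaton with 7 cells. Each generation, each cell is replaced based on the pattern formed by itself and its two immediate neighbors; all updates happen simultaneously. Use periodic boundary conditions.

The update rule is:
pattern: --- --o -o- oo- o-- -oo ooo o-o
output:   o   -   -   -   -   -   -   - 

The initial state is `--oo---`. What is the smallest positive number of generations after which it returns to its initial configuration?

o----oo
--oo---

2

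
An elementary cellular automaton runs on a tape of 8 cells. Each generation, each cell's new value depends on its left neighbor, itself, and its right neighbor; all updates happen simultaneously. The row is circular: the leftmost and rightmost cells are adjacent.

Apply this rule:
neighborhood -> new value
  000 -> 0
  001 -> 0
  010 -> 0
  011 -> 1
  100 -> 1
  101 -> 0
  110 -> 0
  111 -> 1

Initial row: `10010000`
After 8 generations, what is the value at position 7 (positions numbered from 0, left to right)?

01001000
00100100
00010010
00001001
10000100
01000010
00100001
10010000
position 7 holds 0

0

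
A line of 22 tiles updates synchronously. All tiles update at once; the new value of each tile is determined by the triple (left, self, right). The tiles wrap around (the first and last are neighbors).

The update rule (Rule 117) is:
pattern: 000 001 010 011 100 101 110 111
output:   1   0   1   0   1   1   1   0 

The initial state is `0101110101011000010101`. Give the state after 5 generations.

0111111001110011111110

1110011111101111011111
0011000000110001100000
1001111110011100111111
1100000011000110000000
0111111001110011111110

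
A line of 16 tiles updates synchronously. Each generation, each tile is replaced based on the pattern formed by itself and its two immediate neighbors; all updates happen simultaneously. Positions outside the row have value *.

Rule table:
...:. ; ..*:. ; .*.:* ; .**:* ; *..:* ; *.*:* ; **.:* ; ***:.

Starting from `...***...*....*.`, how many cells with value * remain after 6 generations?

generation 1: *..*.**..**...**
generation 2: **.*****.***..*.
generation 3: .***...***.**.**
generation 4: **.**..*.******.
generation 5: .*****.***....**
generation 6: **...***.**...*.
count of *: 8

8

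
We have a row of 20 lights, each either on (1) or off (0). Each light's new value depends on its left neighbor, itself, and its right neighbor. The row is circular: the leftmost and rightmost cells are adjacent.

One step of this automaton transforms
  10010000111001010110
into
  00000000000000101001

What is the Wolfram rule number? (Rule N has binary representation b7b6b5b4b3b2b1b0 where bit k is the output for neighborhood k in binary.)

32

position 9: 111 → 0  (bit 7 = 0)
position 10: 110 → 0  (bit 6 = 0)
position 14: 101 → 1  (bit 5 = 1)
position 1: 100 → 0  (bit 4 = 0)
position 8: 011 → 0  (bit 3 = 0)
position 0: 010 → 0  (bit 2 = 0)
position 2: 001 → 0  (bit 1 = 0)
position 5: 000 → 0  (bit 0 = 0)
bits b7..b0 = 00100000 = 32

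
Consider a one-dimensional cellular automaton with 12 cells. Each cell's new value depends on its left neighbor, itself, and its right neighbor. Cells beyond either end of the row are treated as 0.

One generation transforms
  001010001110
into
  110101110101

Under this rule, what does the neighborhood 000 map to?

1

At position 0 the neighborhood is 000; the next row has 1 there.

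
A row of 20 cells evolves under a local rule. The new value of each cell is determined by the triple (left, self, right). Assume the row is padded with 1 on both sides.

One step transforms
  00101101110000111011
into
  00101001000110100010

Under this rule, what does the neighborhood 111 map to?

0

At position 8 the neighborhood is 111; the next row has 0 there.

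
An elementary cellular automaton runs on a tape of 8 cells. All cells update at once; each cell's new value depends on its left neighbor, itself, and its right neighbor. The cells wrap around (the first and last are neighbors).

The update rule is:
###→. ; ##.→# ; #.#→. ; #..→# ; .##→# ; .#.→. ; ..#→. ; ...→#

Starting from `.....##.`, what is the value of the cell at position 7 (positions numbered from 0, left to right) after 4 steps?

step 1: ####.###
step 2: ...#.#..
step 3: ##....##
step 4: .####.#.
position 7 holds .

.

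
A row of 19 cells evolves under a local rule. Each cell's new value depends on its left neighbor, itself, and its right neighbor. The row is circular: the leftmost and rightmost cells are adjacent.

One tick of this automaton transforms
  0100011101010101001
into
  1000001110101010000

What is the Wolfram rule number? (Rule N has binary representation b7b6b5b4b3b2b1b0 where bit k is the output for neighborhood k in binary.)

position 6: 111 → 1  (bit 7 = 1)
position 7: 110 → 1  (bit 6 = 1)
position 0: 101 → 1  (bit 5 = 1)
position 2: 100 → 0  (bit 4 = 0)
position 5: 011 → 0  (bit 3 = 0)
position 1: 010 → 0  (bit 2 = 0)
position 4: 001 → 0  (bit 1 = 0)
position 3: 000 → 0  (bit 0 = 0)
bits b7..b0 = 11100000 = 224

224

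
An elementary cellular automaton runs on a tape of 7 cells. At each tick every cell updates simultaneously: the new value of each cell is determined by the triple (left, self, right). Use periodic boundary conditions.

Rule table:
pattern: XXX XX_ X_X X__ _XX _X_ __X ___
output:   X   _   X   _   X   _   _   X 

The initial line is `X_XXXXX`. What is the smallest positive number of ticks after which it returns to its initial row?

tick 1: _XXXXXX
tick 2: XXXXXX_
tick 3: XXXXX_X
tick 4: XXXX_XX
tick 5: XXX_XXX
tick 6: XX_XXXX
tick 7: X_XXXXX

7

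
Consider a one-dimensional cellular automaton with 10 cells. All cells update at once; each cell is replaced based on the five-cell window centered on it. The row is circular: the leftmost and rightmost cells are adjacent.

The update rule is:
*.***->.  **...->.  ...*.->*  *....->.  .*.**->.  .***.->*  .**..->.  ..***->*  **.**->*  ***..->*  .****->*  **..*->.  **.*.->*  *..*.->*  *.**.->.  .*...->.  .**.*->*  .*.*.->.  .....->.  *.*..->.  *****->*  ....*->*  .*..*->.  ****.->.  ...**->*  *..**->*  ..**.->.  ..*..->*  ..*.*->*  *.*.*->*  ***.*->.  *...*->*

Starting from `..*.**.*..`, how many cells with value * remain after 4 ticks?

***..**...
***.*...**
*..*..****
*.**.****.
count of *: 7

7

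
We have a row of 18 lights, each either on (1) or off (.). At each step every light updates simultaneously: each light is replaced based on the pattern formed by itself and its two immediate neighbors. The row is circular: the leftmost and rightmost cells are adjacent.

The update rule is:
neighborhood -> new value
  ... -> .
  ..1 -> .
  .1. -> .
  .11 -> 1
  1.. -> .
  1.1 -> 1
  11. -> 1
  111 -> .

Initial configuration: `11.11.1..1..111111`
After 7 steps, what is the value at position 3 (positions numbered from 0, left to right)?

.

.11111......1.....
.1...1............
..................
..................  (fixed point — unchanged through step 7)
position 3 holds .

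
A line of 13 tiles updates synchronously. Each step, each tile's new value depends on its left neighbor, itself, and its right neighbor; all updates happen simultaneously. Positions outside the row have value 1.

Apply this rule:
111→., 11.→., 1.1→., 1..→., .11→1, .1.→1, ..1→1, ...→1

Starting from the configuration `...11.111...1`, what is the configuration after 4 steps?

.1.1...11.111

.111..1...111
.1...11.111..
.1.111..1...1
.1.1...11.111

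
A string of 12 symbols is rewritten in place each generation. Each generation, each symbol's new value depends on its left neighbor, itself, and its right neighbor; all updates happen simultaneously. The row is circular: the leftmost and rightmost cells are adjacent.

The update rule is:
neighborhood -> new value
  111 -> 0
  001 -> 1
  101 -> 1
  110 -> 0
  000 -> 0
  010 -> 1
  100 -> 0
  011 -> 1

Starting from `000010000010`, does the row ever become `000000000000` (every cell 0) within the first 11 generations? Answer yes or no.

no

generation 1: 000110000110
generation 2: 001100001100
generation 3: 011000011000
generation 4: 110000110000
generation 5: 100001100001
generation 6: 000011000011
generation 7: 000110000110  (repeats generation 1; period 6)
generation 11: 100001100001
generation 11 is 100001100001, still not uniform 0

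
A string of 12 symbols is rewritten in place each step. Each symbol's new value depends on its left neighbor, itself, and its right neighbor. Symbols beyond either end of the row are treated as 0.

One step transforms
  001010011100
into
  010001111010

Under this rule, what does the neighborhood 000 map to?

At position 0 the neighborhood is 000; the next row has 0 there.

0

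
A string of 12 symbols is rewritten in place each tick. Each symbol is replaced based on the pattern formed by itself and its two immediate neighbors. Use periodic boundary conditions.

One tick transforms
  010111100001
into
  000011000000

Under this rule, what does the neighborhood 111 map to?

At position 4 the neighborhood is 111; the next row has 1 there.

1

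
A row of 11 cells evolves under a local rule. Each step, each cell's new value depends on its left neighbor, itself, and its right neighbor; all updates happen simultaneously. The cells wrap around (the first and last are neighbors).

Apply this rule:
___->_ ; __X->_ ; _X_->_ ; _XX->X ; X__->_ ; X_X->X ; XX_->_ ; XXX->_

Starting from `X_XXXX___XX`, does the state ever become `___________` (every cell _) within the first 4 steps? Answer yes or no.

yes

_XX______X_
_X_________
___________
all cells are _ at step 3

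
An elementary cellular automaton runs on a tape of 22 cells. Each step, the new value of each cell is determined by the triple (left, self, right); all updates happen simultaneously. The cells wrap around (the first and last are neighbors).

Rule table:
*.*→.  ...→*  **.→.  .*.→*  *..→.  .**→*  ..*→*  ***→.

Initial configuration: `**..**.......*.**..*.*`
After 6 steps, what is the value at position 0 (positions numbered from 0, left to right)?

...**..*******.*..**.*
.***..**.......*.**..*
.*...**..*******.*..**
.*.***..**.......*.**.
**.*...**..*******.*..
*..*.***..**.......*.*
position 0 holds *

*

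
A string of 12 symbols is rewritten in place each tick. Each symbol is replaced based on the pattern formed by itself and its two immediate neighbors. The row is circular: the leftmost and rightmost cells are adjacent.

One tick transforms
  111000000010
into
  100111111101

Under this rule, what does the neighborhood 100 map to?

1

At position 3 the neighborhood is 100; the next row has 1 there.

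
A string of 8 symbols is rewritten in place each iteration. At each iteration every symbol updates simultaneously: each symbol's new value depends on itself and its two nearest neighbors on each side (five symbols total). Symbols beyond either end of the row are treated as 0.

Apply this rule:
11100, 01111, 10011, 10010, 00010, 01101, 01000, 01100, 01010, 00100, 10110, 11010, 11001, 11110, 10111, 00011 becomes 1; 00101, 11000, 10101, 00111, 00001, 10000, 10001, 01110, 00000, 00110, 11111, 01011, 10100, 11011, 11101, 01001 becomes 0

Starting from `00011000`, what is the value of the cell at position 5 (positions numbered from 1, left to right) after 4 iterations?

0

00101000
01010100
10101010
01010101
position 5 holds 0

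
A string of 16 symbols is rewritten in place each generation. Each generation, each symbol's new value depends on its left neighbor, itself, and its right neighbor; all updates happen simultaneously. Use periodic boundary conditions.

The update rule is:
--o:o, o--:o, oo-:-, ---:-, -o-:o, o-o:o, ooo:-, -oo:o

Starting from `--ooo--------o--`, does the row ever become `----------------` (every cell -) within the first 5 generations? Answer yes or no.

no

-oo--o------ooo-
oo-oooo----oo--o
--oo---o--oo-ooo
ooo-o-ooooo-oo--
o--oooo----oo-oo
generation 5 is o--oooo----oo-oo, still not uniform -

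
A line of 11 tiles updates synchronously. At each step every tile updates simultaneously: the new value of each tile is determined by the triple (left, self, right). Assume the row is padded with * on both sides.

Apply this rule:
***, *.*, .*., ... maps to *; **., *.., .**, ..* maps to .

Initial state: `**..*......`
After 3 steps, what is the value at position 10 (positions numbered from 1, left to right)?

*...*.****.
..*.**.**.*
..**..*..*.
position 10 holds *

*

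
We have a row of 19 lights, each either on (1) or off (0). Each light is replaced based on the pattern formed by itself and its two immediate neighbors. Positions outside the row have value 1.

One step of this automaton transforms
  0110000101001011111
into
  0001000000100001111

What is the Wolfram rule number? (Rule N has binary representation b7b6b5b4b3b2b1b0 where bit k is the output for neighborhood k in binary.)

position 15: 111 → 1  (bit 7 = 1)
position 2: 110 → 0  (bit 6 = 0)
position 0: 101 → 0  (bit 5 = 0)
position 3: 100 → 1  (bit 4 = 1)
position 1: 011 → 0  (bit 3 = 0)
position 7: 010 → 0  (bit 2 = 0)
position 6: 001 → 0  (bit 1 = 0)
position 4: 000 → 0  (bit 0 = 0)
bits b7..b0 = 10010000 = 144

144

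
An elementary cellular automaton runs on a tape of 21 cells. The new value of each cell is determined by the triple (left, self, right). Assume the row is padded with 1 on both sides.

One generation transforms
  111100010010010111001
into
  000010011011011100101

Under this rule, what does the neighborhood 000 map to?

0

At position 5 the neighborhood is 000; the next row has 0 there.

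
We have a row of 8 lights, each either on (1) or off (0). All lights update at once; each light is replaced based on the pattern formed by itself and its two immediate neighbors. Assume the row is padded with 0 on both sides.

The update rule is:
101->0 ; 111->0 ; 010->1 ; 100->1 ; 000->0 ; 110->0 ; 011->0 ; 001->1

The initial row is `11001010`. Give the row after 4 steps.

00010000

00111011
01000000
11100000
00010000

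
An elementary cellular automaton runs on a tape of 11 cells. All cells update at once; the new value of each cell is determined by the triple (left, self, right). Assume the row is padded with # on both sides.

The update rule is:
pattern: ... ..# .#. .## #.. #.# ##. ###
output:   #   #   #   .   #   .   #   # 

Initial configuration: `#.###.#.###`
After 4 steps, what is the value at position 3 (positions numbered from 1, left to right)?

#..##.#..##
###.#.###.#
###.#..##..
###.###.###
position 3 holds #

#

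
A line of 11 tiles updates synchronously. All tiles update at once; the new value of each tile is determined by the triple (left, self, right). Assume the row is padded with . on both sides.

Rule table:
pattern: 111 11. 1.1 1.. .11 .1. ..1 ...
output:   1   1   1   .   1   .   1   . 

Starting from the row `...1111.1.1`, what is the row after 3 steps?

111111111..

step 1: ..111111.1.
step 2: .11111111..
step 3: 111111111..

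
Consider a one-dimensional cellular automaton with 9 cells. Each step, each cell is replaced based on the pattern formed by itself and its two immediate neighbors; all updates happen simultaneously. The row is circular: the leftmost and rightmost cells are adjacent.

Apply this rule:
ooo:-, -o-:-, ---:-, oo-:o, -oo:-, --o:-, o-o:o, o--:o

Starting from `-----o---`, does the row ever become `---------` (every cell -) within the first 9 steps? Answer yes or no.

no

step 1: ------o--
step 2: -------o-
step 3: --------o
step 4: o--------
step 5: -o-------
step 6: --o------
step 7: ---o-----
step 8: ----o----
step 9: -----o---
step 9 is -----o---, still not uniform -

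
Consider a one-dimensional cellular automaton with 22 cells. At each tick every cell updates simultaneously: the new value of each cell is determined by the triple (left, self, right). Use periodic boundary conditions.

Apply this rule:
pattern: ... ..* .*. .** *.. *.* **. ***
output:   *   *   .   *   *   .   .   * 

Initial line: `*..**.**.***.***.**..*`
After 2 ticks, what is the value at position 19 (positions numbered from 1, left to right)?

.***..*..**..**..*.***
.**.**.***.***.**..**.
position 19 holds .

.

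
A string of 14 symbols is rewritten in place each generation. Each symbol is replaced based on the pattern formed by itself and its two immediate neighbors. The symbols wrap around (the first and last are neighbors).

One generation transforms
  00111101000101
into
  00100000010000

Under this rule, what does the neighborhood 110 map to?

0

At position 5 the neighborhood is 110; the next row has 0 there.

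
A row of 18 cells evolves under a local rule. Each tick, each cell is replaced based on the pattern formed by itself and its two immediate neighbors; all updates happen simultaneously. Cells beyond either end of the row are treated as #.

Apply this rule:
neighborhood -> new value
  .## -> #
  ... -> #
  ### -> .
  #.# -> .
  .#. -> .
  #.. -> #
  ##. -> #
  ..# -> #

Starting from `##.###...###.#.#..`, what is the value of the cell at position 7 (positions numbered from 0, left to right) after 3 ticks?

.#.#.#####.#....##
.....#...#..#####.
#####.###.###...#.
position 7 holds #

#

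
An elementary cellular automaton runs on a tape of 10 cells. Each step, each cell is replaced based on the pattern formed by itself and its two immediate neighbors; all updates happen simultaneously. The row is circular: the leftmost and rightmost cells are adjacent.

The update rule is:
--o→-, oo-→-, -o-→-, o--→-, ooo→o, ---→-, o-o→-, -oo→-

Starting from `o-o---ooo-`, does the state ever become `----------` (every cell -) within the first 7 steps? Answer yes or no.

step 1: -------o--
step 2: ----------
all cells are - at step 2

yes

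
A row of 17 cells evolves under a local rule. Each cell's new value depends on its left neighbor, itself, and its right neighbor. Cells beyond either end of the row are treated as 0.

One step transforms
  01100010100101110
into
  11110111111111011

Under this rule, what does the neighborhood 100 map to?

1

At position 3 the neighborhood is 100; the next row has 1 there.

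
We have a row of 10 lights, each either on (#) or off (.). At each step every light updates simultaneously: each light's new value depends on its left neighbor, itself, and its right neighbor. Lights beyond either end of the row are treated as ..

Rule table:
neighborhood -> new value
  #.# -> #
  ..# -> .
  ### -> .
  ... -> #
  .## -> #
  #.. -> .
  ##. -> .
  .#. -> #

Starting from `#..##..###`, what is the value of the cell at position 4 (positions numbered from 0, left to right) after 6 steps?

#

#..#...#..
#..#.#.#.#
#..#######
#..#......
#..#.#####
#..###....
position 4 holds #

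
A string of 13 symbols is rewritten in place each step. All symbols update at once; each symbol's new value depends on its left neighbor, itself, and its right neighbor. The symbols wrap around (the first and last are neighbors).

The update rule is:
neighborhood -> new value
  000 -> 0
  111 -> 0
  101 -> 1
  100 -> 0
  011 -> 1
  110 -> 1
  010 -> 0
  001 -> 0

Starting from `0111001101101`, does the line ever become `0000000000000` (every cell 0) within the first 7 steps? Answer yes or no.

yes

1101001111110
1110001000011
0010000000010
0000000000000
all cells are 0 at step 4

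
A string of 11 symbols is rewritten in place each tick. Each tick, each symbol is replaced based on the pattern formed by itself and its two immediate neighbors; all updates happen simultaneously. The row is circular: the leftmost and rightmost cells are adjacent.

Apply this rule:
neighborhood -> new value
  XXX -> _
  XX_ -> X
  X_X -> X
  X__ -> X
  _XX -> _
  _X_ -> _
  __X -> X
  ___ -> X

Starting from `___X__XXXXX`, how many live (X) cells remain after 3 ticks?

6

XXX_XX____X
__XX_XXXXX_
XX_XX____XX
count of X: 6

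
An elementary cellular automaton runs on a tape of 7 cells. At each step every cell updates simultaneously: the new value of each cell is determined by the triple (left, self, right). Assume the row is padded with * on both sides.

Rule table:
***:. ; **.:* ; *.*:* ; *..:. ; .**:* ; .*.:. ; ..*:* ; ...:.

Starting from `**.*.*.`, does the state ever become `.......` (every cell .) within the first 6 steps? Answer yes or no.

no

.**.*.*
****.**
...***.
..**.**
.*****.
**...**
step 6 is **...**, still not uniform .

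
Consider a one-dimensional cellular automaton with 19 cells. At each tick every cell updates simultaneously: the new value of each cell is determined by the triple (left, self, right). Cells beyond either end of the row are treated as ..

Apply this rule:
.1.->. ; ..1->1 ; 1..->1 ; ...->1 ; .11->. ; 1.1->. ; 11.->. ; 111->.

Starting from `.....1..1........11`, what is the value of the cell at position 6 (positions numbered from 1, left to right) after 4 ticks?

.

11111.11.11111111..
.................11
11111111111111111..
.................11
position 6 holds .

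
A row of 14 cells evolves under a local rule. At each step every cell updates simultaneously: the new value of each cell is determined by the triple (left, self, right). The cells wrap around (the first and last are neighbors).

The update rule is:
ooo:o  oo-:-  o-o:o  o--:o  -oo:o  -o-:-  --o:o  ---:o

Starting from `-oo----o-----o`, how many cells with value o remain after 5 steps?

step 1: oo-oooo-ooooo-
step 2: o-oooo-ooooo-o
step 3: -oooo-ooooo-oo
step 4: oooo-ooooo-oo-
step 5: ooo-ooooo-oo-o
count of o: 11

11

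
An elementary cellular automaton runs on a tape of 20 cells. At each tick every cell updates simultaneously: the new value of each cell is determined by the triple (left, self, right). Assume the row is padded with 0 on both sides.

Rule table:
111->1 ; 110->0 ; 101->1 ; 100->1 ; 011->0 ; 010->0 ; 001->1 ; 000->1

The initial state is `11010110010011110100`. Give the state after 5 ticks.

00101001101101101011

00101001101101101011
11010110010010010100
00101001101101101011  (repeats tick 1; period 2)
tick 5: 00101001101101101011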